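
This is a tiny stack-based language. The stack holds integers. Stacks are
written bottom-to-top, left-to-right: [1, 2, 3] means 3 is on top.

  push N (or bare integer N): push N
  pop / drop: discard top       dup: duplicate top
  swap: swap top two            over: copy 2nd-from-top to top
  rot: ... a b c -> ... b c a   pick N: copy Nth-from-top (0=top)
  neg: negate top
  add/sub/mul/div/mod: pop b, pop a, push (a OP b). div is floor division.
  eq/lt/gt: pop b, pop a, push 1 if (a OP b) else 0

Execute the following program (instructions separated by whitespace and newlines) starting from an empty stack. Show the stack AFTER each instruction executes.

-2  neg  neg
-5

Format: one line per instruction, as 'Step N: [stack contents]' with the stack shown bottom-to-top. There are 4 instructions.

Step 1: [-2]
Step 2: [2]
Step 3: [-2]
Step 4: [-2, -5]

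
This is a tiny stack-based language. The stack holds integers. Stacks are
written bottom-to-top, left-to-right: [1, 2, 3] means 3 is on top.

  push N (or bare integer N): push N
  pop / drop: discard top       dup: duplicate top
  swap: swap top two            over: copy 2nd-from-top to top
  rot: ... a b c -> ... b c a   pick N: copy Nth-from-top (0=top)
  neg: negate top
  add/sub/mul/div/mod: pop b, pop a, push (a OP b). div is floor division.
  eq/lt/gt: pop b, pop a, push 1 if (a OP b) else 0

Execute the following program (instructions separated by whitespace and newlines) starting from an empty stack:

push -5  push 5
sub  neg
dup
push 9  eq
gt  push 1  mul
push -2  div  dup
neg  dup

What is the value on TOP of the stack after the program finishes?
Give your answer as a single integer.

After 'push -5': [-5]
After 'push 5': [-5, 5]
After 'sub': [-10]
After 'neg': [10]
After 'dup': [10, 10]
After 'push 9': [10, 10, 9]
After 'eq': [10, 0]
After 'gt': [1]
After 'push 1': [1, 1]
After 'mul': [1]
After 'push -2': [1, -2]
After 'div': [-1]
After 'dup': [-1, -1]
After 'neg': [-1, 1]
After 'dup': [-1, 1, 1]

Answer: 1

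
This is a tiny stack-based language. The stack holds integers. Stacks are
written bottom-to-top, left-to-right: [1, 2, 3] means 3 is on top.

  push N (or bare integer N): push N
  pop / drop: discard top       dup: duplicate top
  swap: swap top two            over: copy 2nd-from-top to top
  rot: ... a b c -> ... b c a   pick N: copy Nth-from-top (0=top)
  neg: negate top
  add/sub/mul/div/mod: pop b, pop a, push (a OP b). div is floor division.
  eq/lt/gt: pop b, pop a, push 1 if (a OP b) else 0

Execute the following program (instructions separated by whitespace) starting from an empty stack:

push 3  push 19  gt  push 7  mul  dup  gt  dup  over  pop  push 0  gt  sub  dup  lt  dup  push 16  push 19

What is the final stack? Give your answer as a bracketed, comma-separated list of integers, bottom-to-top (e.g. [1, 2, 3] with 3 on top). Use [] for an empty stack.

Answer: [0, 0, 16, 19]

Derivation:
After 'push 3': [3]
After 'push 19': [3, 19]
After 'gt': [0]
After 'push 7': [0, 7]
After 'mul': [0]
After 'dup': [0, 0]
After 'gt': [0]
After 'dup': [0, 0]
After 'over': [0, 0, 0]
After 'pop': [0, 0]
After 'push 0': [0, 0, 0]
After 'gt': [0, 0]
After 'sub': [0]
After 'dup': [0, 0]
After 'lt': [0]
After 'dup': [0, 0]
After 'push 16': [0, 0, 16]
After 'push 19': [0, 0, 16, 19]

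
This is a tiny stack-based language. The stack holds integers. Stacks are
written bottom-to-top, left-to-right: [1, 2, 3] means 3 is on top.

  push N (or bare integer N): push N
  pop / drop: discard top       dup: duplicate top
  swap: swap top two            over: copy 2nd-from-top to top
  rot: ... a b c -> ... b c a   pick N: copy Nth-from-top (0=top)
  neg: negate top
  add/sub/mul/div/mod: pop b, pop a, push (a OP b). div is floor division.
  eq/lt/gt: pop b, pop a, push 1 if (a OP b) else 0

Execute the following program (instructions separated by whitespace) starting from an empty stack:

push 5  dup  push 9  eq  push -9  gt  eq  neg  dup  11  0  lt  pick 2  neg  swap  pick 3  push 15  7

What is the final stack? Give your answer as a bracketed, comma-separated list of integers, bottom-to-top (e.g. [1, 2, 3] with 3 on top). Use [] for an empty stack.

Answer: [0, 0, 0, 0, 0, 15, 7]

Derivation:
After 'push 5': [5]
After 'dup': [5, 5]
After 'push 9': [5, 5, 9]
After 'eq': [5, 0]
After 'push -9': [5, 0, -9]
After 'gt': [5, 1]
After 'eq': [0]
After 'neg': [0]
After 'dup': [0, 0]
After 'push 11': [0, 0, 11]
After 'push 0': [0, 0, 11, 0]
After 'lt': [0, 0, 0]
After 'pick 2': [0, 0, 0, 0]
After 'neg': [0, 0, 0, 0]
After 'swap': [0, 0, 0, 0]
After 'pick 3': [0, 0, 0, 0, 0]
After 'push 15': [0, 0, 0, 0, 0, 15]
After 'push 7': [0, 0, 0, 0, 0, 15, 7]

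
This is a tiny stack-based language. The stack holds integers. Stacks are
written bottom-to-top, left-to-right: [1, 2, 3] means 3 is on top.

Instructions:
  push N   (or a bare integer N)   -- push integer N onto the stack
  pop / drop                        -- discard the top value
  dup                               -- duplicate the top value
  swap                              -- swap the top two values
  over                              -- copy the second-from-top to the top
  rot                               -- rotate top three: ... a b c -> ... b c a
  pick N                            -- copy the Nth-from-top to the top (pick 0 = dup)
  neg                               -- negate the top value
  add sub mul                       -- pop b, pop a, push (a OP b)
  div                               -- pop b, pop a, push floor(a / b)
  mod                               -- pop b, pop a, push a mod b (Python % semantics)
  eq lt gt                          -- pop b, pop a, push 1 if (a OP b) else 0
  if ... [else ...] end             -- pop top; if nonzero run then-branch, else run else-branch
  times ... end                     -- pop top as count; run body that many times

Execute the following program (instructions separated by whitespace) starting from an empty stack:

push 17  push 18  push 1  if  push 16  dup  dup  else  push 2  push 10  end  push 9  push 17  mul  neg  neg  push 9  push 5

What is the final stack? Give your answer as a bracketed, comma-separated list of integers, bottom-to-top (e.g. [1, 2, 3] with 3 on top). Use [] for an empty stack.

After 'push 17': [17]
After 'push 18': [17, 18]
After 'push 1': [17, 18, 1]
After 'if': [17, 18]
After 'push 16': [17, 18, 16]
After 'dup': [17, 18, 16, 16]
After 'dup': [17, 18, 16, 16, 16]
After 'push 9': [17, 18, 16, 16, 16, 9]
After 'push 17': [17, 18, 16, 16, 16, 9, 17]
After 'mul': [17, 18, 16, 16, 16, 153]
After 'neg': [17, 18, 16, 16, 16, -153]
After 'neg': [17, 18, 16, 16, 16, 153]
After 'push 9': [17, 18, 16, 16, 16, 153, 9]
After 'push 5': [17, 18, 16, 16, 16, 153, 9, 5]

Answer: [17, 18, 16, 16, 16, 153, 9, 5]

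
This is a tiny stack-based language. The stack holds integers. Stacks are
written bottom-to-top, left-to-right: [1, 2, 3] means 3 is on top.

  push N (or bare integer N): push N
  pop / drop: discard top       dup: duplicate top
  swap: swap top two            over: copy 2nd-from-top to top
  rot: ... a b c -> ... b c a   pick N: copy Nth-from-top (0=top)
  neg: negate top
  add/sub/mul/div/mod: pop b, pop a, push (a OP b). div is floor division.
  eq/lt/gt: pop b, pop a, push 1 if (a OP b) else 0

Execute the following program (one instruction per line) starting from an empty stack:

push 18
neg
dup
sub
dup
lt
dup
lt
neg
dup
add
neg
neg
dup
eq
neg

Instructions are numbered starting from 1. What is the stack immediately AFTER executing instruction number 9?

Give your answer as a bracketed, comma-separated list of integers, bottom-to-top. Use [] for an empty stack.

Step 1 ('push 18'): [18]
Step 2 ('neg'): [-18]
Step 3 ('dup'): [-18, -18]
Step 4 ('sub'): [0]
Step 5 ('dup'): [0, 0]
Step 6 ('lt'): [0]
Step 7 ('dup'): [0, 0]
Step 8 ('lt'): [0]
Step 9 ('neg'): [0]

Answer: [0]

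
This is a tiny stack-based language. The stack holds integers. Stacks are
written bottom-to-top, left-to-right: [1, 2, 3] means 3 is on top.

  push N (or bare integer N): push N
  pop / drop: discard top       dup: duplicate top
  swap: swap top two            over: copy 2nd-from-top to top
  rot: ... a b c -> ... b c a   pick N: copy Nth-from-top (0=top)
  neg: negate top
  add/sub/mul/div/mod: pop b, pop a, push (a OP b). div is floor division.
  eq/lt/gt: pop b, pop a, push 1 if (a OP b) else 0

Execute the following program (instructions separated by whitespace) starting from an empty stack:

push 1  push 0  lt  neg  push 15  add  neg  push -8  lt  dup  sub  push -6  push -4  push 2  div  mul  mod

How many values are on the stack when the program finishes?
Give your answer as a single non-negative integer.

Answer: 1

Derivation:
After 'push 1': stack = [1] (depth 1)
After 'push 0': stack = [1, 0] (depth 2)
After 'lt': stack = [0] (depth 1)
After 'neg': stack = [0] (depth 1)
After 'push 15': stack = [0, 15] (depth 2)
After 'add': stack = [15] (depth 1)
After 'neg': stack = [-15] (depth 1)
After 'push -8': stack = [-15, -8] (depth 2)
After 'lt': stack = [1] (depth 1)
After 'dup': stack = [1, 1] (depth 2)
After 'sub': stack = [0] (depth 1)
After 'push -6': stack = [0, -6] (depth 2)
After 'push -4': stack = [0, -6, -4] (depth 3)
After 'push 2': stack = [0, -6, -4, 2] (depth 4)
After 'div': stack = [0, -6, -2] (depth 3)
After 'mul': stack = [0, 12] (depth 2)
After 'mod': stack = [0] (depth 1)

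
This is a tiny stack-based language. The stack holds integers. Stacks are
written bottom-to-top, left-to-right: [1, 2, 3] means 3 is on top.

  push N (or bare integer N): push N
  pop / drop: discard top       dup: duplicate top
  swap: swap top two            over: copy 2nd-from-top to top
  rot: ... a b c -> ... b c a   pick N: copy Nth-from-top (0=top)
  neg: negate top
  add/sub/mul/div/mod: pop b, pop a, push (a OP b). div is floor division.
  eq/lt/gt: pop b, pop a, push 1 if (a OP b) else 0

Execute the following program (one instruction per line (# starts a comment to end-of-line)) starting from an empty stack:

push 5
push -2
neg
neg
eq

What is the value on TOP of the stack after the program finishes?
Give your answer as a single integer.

After 'push 5': [5]
After 'push -2': [5, -2]
After 'neg': [5, 2]
After 'neg': [5, -2]
After 'eq': [0]

Answer: 0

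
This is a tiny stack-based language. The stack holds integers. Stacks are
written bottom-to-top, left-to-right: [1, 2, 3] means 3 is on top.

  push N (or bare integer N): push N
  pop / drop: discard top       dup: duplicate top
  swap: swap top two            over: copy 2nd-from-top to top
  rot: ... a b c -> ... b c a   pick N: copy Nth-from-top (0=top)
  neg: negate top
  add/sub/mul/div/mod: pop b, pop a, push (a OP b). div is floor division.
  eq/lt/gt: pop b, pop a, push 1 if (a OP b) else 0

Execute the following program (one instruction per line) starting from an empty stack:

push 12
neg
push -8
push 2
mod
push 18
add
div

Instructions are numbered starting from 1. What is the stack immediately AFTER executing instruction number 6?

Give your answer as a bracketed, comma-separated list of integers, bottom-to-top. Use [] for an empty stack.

Answer: [-12, 0, 18]

Derivation:
Step 1 ('push 12'): [12]
Step 2 ('neg'): [-12]
Step 3 ('push -8'): [-12, -8]
Step 4 ('push 2'): [-12, -8, 2]
Step 5 ('mod'): [-12, 0]
Step 6 ('push 18'): [-12, 0, 18]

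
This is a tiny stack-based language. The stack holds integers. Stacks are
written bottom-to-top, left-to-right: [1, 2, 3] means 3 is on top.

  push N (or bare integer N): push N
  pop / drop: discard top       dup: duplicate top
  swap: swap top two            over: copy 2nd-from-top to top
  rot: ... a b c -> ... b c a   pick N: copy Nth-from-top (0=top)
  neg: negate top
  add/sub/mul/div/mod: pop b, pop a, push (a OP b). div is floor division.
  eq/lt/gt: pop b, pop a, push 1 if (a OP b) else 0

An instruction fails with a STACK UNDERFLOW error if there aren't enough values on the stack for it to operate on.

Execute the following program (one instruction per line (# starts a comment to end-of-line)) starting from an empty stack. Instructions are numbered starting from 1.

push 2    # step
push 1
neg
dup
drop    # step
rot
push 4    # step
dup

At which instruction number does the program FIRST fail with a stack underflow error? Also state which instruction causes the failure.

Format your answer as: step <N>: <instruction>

Answer: step 6: rot

Derivation:
Step 1 ('push 2'): stack = [2], depth = 1
Step 2 ('push 1'): stack = [2, 1], depth = 2
Step 3 ('neg'): stack = [2, -1], depth = 2
Step 4 ('dup'): stack = [2, -1, -1], depth = 3
Step 5 ('drop'): stack = [2, -1], depth = 2
Step 6 ('rot'): needs 3 value(s) but depth is 2 — STACK UNDERFLOW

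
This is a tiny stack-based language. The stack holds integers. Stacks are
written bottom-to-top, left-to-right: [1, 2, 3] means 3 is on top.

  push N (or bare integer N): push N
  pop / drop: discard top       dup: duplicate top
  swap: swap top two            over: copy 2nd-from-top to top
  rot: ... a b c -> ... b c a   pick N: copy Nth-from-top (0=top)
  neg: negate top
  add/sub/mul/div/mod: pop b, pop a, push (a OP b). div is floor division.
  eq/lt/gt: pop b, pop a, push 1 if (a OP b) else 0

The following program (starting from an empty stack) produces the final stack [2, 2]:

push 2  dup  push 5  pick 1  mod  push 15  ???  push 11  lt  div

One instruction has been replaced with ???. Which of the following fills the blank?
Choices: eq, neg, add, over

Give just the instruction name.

Answer: eq

Derivation:
Stack before ???: [2, 2, 1, 15]
Stack after ???:  [2, 2, 0]
Checking each choice:
  eq: MATCH
  neg: produces [2, 2, 1]
  add: division by zero
  over: produces [2, 2, 1, 15]


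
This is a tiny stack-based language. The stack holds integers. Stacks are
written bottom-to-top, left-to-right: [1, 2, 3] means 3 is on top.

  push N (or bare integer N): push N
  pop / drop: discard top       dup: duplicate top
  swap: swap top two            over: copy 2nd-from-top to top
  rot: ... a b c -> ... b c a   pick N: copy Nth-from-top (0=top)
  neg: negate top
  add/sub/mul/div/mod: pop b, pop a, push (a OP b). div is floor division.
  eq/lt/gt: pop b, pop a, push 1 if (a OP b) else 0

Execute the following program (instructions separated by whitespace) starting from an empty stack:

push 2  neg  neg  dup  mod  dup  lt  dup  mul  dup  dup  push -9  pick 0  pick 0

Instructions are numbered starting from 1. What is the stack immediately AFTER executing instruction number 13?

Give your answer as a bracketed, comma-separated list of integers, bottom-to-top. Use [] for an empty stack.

Step 1 ('push 2'): [2]
Step 2 ('neg'): [-2]
Step 3 ('neg'): [2]
Step 4 ('dup'): [2, 2]
Step 5 ('mod'): [0]
Step 6 ('dup'): [0, 0]
Step 7 ('lt'): [0]
Step 8 ('dup'): [0, 0]
Step 9 ('mul'): [0]
Step 10 ('dup'): [0, 0]
Step 11 ('dup'): [0, 0, 0]
Step 12 ('push -9'): [0, 0, 0, -9]
Step 13 ('pick 0'): [0, 0, 0, -9, -9]

Answer: [0, 0, 0, -9, -9]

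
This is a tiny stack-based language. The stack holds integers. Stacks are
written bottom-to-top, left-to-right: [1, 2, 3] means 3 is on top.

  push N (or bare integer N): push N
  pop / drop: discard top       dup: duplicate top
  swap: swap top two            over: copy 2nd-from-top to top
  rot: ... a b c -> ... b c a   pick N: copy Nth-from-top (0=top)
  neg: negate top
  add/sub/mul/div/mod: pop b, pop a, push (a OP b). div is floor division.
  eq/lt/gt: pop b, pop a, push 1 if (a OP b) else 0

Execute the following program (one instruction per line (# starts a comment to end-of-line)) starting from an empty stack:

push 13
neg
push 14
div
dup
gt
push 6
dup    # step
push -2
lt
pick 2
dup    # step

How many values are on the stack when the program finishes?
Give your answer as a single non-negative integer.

Answer: 5

Derivation:
After 'push 13': stack = [13] (depth 1)
After 'neg': stack = [-13] (depth 1)
After 'push 14': stack = [-13, 14] (depth 2)
After 'div': stack = [-1] (depth 1)
After 'dup': stack = [-1, -1] (depth 2)
After 'gt': stack = [0] (depth 1)
After 'push 6': stack = [0, 6] (depth 2)
After 'dup': stack = [0, 6, 6] (depth 3)
After 'push -2': stack = [0, 6, 6, -2] (depth 4)
After 'lt': stack = [0, 6, 0] (depth 3)
After 'pick 2': stack = [0, 6, 0, 0] (depth 4)
After 'dup': stack = [0, 6, 0, 0, 0] (depth 5)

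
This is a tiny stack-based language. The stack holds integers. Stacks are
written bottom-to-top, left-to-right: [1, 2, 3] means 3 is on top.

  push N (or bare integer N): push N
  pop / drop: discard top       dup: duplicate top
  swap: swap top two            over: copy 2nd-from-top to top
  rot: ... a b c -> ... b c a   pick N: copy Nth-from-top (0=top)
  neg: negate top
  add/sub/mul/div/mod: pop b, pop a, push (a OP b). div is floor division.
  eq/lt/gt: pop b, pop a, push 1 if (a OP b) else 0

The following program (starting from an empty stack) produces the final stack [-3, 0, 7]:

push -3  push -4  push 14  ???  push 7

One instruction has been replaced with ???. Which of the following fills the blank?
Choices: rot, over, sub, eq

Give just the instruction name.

Stack before ???: [-3, -4, 14]
Stack after ???:  [-3, 0]
Checking each choice:
  rot: produces [-4, 14, -3, 7]
  over: produces [-3, -4, 14, -4, 7]
  sub: produces [-3, -18, 7]
  eq: MATCH


Answer: eq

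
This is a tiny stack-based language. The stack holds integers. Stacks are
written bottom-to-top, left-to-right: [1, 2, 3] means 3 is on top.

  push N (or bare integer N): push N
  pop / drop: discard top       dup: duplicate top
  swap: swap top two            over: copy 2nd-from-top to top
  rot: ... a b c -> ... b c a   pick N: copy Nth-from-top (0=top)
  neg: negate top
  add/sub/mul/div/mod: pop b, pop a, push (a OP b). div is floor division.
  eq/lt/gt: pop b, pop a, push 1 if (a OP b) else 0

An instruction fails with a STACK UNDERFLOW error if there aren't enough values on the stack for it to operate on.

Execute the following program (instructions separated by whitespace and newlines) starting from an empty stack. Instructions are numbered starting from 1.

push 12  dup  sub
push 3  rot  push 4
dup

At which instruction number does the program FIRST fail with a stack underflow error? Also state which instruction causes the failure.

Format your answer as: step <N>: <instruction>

Answer: step 5: rot

Derivation:
Step 1 ('push 12'): stack = [12], depth = 1
Step 2 ('dup'): stack = [12, 12], depth = 2
Step 3 ('sub'): stack = [0], depth = 1
Step 4 ('push 3'): stack = [0, 3], depth = 2
Step 5 ('rot'): needs 3 value(s) but depth is 2 — STACK UNDERFLOW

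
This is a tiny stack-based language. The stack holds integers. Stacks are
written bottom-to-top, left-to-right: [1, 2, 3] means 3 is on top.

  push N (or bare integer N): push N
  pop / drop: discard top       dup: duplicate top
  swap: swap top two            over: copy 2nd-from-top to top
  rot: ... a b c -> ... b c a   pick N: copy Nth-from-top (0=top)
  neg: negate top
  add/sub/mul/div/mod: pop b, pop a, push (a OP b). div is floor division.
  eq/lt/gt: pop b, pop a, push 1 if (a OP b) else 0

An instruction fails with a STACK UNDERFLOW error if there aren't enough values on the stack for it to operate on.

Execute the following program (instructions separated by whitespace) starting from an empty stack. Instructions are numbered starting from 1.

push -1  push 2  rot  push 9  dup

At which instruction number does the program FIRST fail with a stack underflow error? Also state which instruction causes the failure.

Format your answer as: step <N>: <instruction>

Step 1 ('push -1'): stack = [-1], depth = 1
Step 2 ('push 2'): stack = [-1, 2], depth = 2
Step 3 ('rot'): needs 3 value(s) but depth is 2 — STACK UNDERFLOW

Answer: step 3: rot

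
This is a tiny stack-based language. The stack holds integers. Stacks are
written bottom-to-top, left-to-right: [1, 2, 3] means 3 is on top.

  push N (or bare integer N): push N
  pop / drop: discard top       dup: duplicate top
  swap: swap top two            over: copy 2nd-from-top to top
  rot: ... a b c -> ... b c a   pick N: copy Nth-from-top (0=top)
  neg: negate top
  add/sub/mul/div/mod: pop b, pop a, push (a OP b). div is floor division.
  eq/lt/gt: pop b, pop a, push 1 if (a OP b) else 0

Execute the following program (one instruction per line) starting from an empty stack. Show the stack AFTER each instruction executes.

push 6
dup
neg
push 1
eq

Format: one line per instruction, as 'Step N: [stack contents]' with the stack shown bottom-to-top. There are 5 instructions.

Step 1: [6]
Step 2: [6, 6]
Step 3: [6, -6]
Step 4: [6, -6, 1]
Step 5: [6, 0]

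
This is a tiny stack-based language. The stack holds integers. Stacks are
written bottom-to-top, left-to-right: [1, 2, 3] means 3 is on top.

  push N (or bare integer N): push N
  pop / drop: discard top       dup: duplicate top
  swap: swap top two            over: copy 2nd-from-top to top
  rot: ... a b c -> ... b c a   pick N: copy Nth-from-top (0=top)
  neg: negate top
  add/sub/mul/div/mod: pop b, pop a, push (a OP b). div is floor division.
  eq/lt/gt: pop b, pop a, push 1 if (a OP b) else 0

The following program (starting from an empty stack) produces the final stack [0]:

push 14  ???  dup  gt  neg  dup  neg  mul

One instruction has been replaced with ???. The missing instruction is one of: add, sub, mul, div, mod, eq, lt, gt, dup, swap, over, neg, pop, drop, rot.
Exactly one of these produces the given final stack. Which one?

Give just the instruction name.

Stack before ???: [14]
Stack after ???:  [-14]
The instruction that transforms [14] -> [-14] is: neg

Answer: neg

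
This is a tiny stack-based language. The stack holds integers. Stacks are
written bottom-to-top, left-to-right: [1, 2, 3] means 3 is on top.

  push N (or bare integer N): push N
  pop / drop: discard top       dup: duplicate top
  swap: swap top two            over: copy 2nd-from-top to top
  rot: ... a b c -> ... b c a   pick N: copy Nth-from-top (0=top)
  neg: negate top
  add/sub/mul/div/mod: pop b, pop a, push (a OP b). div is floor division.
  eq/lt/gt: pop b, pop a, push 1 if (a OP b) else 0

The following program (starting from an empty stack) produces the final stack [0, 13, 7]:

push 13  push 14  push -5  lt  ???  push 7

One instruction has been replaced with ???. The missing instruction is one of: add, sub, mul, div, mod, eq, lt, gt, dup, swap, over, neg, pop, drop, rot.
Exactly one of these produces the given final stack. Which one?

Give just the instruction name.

Answer: swap

Derivation:
Stack before ???: [13, 0]
Stack after ???:  [0, 13]
The instruction that transforms [13, 0] -> [0, 13] is: swap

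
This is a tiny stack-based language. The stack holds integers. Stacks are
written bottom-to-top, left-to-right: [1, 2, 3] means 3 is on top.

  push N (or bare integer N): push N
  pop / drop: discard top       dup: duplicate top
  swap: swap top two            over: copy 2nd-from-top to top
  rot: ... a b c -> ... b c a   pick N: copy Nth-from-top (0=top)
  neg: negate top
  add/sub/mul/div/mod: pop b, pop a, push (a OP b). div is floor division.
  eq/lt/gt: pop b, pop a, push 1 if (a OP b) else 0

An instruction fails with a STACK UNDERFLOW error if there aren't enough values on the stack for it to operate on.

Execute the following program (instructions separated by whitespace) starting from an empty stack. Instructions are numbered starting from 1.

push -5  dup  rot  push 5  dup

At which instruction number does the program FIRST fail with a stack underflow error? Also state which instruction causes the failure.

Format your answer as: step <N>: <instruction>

Step 1 ('push -5'): stack = [-5], depth = 1
Step 2 ('dup'): stack = [-5, -5], depth = 2
Step 3 ('rot'): needs 3 value(s) but depth is 2 — STACK UNDERFLOW

Answer: step 3: rot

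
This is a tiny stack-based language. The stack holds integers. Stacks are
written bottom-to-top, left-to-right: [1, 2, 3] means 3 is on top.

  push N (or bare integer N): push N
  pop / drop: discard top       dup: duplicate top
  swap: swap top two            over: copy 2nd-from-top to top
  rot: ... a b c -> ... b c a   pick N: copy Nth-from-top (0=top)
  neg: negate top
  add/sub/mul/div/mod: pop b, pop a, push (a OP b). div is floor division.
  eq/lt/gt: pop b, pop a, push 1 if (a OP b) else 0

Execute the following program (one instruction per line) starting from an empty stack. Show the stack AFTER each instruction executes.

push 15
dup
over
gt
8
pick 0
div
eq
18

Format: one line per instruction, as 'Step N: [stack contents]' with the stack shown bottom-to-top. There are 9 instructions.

Step 1: [15]
Step 2: [15, 15]
Step 3: [15, 15, 15]
Step 4: [15, 0]
Step 5: [15, 0, 8]
Step 6: [15, 0, 8, 8]
Step 7: [15, 0, 1]
Step 8: [15, 0]
Step 9: [15, 0, 18]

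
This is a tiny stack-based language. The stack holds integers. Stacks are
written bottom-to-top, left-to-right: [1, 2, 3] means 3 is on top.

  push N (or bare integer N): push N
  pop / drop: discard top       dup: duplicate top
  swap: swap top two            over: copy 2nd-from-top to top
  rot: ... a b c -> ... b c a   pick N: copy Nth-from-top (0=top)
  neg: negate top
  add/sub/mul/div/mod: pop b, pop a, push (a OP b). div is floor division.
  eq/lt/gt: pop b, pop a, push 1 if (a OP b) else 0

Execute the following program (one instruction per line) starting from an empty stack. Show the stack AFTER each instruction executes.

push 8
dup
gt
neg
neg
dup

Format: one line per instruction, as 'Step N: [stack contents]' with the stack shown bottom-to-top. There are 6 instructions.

Step 1: [8]
Step 2: [8, 8]
Step 3: [0]
Step 4: [0]
Step 5: [0]
Step 6: [0, 0]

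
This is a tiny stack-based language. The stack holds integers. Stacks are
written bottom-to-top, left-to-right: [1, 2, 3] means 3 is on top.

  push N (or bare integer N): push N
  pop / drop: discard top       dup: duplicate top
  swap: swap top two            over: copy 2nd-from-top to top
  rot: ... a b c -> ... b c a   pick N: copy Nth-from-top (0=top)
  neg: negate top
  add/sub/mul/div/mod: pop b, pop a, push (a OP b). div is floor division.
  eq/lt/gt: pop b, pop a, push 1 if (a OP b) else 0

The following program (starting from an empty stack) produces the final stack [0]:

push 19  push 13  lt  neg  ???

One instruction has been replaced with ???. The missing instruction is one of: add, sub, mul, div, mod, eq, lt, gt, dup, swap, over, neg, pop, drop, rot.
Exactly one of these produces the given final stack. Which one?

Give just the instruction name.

Stack before ???: [0]
Stack after ???:  [0]
The instruction that transforms [0] -> [0] is: neg

Answer: neg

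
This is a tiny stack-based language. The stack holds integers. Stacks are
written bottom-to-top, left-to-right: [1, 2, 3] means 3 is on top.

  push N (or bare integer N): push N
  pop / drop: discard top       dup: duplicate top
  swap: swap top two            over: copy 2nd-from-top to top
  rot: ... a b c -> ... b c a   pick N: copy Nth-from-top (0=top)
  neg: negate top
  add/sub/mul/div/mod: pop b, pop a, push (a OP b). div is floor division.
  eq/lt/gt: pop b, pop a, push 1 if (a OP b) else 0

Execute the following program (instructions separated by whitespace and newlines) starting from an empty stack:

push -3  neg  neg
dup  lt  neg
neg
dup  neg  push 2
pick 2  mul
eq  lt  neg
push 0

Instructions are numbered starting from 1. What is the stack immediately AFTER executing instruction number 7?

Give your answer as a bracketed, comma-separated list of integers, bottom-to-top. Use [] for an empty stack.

Step 1 ('push -3'): [-3]
Step 2 ('neg'): [3]
Step 3 ('neg'): [-3]
Step 4 ('dup'): [-3, -3]
Step 5 ('lt'): [0]
Step 6 ('neg'): [0]
Step 7 ('neg'): [0]

Answer: [0]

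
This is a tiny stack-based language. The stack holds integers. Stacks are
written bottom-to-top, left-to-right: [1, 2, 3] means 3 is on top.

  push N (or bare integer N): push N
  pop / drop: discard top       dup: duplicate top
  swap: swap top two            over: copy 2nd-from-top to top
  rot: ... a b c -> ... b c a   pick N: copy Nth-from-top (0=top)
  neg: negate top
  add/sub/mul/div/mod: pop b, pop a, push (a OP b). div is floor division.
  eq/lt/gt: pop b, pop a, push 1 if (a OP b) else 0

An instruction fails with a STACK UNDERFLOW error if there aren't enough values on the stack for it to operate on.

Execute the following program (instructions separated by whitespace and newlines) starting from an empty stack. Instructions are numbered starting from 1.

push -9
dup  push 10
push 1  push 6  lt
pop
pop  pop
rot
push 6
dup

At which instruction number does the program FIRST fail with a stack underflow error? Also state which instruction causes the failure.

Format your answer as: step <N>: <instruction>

Step 1 ('push -9'): stack = [-9], depth = 1
Step 2 ('dup'): stack = [-9, -9], depth = 2
Step 3 ('push 10'): stack = [-9, -9, 10], depth = 3
Step 4 ('push 1'): stack = [-9, -9, 10, 1], depth = 4
Step 5 ('push 6'): stack = [-9, -9, 10, 1, 6], depth = 5
Step 6 ('lt'): stack = [-9, -9, 10, 1], depth = 4
Step 7 ('pop'): stack = [-9, -9, 10], depth = 3
Step 8 ('pop'): stack = [-9, -9], depth = 2
Step 9 ('pop'): stack = [-9], depth = 1
Step 10 ('rot'): needs 3 value(s) but depth is 1 — STACK UNDERFLOW

Answer: step 10: rot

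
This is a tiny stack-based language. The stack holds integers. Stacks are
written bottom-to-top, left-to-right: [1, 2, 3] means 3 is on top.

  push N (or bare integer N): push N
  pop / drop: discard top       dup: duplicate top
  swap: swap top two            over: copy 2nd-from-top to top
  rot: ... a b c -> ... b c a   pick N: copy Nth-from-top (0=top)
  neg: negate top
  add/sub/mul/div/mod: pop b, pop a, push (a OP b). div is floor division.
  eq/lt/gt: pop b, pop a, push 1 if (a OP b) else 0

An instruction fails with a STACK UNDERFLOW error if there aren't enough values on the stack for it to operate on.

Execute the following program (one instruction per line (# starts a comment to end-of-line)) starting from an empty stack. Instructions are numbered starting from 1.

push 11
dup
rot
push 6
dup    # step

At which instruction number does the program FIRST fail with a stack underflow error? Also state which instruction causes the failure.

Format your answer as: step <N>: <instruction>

Step 1 ('push 11'): stack = [11], depth = 1
Step 2 ('dup'): stack = [11, 11], depth = 2
Step 3 ('rot'): needs 3 value(s) but depth is 2 — STACK UNDERFLOW

Answer: step 3: rot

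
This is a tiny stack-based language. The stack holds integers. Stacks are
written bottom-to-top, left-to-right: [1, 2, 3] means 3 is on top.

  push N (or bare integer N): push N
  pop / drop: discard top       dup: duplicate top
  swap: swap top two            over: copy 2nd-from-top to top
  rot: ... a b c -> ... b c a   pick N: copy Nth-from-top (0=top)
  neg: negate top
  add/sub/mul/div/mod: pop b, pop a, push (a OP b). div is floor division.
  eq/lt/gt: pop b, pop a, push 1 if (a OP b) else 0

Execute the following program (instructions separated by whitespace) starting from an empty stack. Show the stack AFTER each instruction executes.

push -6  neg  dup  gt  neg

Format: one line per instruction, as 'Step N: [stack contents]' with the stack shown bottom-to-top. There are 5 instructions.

Step 1: [-6]
Step 2: [6]
Step 3: [6, 6]
Step 4: [0]
Step 5: [0]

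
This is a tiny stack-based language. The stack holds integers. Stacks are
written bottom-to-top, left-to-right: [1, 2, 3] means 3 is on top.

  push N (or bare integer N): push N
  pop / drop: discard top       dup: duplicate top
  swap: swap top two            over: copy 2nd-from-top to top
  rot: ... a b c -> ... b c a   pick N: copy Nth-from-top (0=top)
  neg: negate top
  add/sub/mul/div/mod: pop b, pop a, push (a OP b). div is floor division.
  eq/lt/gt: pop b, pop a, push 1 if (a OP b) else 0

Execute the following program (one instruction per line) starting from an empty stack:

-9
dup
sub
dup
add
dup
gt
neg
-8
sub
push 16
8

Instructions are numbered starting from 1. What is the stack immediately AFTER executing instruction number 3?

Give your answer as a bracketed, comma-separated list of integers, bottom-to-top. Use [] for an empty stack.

Answer: [0]

Derivation:
Step 1 ('-9'): [-9]
Step 2 ('dup'): [-9, -9]
Step 3 ('sub'): [0]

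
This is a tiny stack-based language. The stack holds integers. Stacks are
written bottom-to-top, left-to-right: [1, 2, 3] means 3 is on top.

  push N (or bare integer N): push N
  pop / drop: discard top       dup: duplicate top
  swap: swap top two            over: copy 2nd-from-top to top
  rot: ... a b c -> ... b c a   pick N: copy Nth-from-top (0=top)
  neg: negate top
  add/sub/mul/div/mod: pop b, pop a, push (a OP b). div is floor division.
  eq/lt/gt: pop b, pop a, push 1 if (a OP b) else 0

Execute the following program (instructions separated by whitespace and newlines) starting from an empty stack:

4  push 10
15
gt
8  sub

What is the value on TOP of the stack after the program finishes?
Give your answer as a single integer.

After 'push 4': [4]
After 'push 10': [4, 10]
After 'push 15': [4, 10, 15]
After 'gt': [4, 0]
After 'push 8': [4, 0, 8]
After 'sub': [4, -8]

Answer: -8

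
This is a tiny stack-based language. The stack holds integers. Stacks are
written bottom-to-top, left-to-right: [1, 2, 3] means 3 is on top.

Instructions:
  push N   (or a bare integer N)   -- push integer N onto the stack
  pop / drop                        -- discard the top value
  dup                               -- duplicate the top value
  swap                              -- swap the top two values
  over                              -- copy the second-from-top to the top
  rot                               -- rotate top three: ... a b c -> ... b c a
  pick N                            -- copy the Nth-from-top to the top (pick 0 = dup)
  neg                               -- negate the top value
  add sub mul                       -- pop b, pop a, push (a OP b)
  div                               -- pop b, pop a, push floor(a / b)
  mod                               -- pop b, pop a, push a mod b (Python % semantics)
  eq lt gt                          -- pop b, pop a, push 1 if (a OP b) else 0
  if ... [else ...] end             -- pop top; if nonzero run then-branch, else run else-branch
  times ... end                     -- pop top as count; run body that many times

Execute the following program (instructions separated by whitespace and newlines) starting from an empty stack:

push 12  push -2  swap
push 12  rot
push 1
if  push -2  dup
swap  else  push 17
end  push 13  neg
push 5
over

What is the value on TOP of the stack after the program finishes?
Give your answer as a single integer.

Answer: -13

Derivation:
After 'push 12': [12]
After 'push -2': [12, -2]
After 'swap': [-2, 12]
After 'push 12': [-2, 12, 12]
After 'rot': [12, 12, -2]
After 'push 1': [12, 12, -2, 1]
After 'if': [12, 12, -2]
After 'push -2': [12, 12, -2, -2]
After 'dup': [12, 12, -2, -2, -2]
After 'swap': [12, 12, -2, -2, -2]
After 'push 13': [12, 12, -2, -2, -2, 13]
After 'neg': [12, 12, -2, -2, -2, -13]
After 'push 5': [12, 12, -2, -2, -2, -13, 5]
After 'over': [12, 12, -2, -2, -2, -13, 5, -13]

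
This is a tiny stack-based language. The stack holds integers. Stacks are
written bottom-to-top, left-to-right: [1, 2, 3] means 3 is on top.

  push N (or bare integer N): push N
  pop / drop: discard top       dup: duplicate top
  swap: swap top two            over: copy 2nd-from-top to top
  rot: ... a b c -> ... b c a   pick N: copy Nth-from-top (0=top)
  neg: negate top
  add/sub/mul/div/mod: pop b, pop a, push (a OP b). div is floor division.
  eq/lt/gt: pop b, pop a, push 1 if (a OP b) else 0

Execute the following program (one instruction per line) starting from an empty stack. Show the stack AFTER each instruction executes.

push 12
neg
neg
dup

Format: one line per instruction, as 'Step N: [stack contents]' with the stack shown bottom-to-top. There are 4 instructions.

Step 1: [12]
Step 2: [-12]
Step 3: [12]
Step 4: [12, 12]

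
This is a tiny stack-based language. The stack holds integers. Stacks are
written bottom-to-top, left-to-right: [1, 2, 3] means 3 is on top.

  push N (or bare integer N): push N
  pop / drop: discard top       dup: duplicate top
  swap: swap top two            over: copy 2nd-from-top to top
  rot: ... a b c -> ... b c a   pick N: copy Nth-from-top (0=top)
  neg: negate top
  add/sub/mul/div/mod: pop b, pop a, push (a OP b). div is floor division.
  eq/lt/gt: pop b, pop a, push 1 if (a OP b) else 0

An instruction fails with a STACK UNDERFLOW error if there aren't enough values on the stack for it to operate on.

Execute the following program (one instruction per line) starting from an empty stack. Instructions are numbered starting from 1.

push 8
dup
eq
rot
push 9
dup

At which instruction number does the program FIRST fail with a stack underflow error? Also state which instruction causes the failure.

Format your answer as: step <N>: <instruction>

Answer: step 4: rot

Derivation:
Step 1 ('push 8'): stack = [8], depth = 1
Step 2 ('dup'): stack = [8, 8], depth = 2
Step 3 ('eq'): stack = [1], depth = 1
Step 4 ('rot'): needs 3 value(s) but depth is 1 — STACK UNDERFLOW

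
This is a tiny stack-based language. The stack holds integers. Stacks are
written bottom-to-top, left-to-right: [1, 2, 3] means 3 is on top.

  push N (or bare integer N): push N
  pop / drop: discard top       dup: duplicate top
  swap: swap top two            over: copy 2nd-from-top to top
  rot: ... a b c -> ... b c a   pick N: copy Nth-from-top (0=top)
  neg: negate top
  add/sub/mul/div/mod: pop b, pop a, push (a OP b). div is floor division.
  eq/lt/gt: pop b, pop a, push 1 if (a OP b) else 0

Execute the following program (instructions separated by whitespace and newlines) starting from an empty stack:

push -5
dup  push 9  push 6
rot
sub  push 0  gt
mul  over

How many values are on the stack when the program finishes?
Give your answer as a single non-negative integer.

After 'push -5': stack = [-5] (depth 1)
After 'dup': stack = [-5, -5] (depth 2)
After 'push 9': stack = [-5, -5, 9] (depth 3)
After 'push 6': stack = [-5, -5, 9, 6] (depth 4)
After 'rot': stack = [-5, 9, 6, -5] (depth 4)
After 'sub': stack = [-5, 9, 11] (depth 3)
After 'push 0': stack = [-5, 9, 11, 0] (depth 4)
After 'gt': stack = [-5, 9, 1] (depth 3)
After 'mul': stack = [-5, 9] (depth 2)
After 'over': stack = [-5, 9, -5] (depth 3)

Answer: 3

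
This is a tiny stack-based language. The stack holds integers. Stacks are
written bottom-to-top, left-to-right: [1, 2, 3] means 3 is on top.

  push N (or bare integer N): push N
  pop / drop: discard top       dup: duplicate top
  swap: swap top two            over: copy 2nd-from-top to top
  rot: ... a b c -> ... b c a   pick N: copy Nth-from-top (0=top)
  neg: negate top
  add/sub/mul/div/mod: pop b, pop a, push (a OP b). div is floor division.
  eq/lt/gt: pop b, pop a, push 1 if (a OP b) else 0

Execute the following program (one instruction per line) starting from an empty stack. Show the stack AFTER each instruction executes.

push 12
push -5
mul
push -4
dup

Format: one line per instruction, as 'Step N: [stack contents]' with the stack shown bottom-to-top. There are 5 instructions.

Step 1: [12]
Step 2: [12, -5]
Step 3: [-60]
Step 4: [-60, -4]
Step 5: [-60, -4, -4]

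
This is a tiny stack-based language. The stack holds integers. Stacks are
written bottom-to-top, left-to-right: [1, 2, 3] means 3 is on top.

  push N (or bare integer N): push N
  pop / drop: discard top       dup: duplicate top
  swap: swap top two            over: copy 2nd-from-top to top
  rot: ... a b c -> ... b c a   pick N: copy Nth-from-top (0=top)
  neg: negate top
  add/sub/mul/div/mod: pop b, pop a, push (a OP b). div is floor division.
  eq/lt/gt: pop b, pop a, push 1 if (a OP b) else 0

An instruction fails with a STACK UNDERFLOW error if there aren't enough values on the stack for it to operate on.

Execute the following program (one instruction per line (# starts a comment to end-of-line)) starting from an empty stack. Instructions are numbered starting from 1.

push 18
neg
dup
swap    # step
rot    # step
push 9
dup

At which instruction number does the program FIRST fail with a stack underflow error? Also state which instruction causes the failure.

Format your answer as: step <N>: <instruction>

Answer: step 5: rot

Derivation:
Step 1 ('push 18'): stack = [18], depth = 1
Step 2 ('neg'): stack = [-18], depth = 1
Step 3 ('dup'): stack = [-18, -18], depth = 2
Step 4 ('swap'): stack = [-18, -18], depth = 2
Step 5 ('rot'): needs 3 value(s) but depth is 2 — STACK UNDERFLOW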